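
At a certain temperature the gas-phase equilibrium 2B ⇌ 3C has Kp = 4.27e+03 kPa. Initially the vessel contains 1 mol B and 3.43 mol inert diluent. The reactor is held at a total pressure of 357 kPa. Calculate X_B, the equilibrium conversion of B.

X = 0.821

Basis: 1 mol B initially; let X = conversion of B. Extent ξ = 0.5X.
Mole table: n_B = 1 − X; n_C = 1.5X; n_I = 3.43 (inert).
n_T = Σnᵢ = 4.43 + 0.5X.
With p_i = (n_i/n_T)P, Kp = p_C^3 / (p_B^2).
Setting this equal to 4.27e+03 kPa and taking the physical root (0 < X < 1) gives X = 0.821.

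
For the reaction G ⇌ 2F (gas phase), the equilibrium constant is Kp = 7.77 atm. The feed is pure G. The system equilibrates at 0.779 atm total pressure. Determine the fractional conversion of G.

X = 0.845

Let X = conversion of G (basis 1 mol G); extent of reaction ξ = X.
At extent ξ: n_G = 1 − X; n_F = 2X.
n_T = Σnᵢ = 1 + X.
y_i = n_i/n_T, p_i = y_i·P. Kp = p_F^2 / (p_G).
Setting this equal to 7.77 atm and taking the physical root (0 < X < 1) gives X = 0.845.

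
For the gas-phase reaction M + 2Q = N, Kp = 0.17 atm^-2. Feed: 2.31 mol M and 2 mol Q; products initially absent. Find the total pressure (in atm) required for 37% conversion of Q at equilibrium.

P = 3 atm

Basis: 2 mol Q initially; let X = conversion of Q. Extent ξ = X.
Moles: n_M = 2.31 − X; n_Q = 2 − 2X; n_N = X.
n_T = Σnᵢ = 4.31 − 2X.
Kp = p_N / (p_M p_Q^2) with p_i = (n_i/n_T)·P.
At X = 0.37: the mole-fraction product g(X) = Π y_i^ν_i = 1.531. Since Kp = g(X)·P^{-2}, P = (g/Kp)^(1/2) = (1.531/0.17)^(1/2) = 3 atm.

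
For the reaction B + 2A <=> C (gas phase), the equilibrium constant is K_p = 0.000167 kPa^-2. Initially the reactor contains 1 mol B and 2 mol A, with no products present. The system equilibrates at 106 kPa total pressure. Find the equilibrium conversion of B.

Take 1 mol B as basis and let X be its fractional conversion, so ξ = X.
Mole table: n_B = 1 − X; n_A = 2 − 2X; n_C = X.
n_T = Σnᵢ = 3 − 2X.
With p_i = (n_i/n_T)P, K_p = p_C / (p_B p_A^2).
Substituting and setting equal to 0.000167 kPa^-2 gives a polynomial in X; the root in (0,1) is X = 0.369.

X = 0.369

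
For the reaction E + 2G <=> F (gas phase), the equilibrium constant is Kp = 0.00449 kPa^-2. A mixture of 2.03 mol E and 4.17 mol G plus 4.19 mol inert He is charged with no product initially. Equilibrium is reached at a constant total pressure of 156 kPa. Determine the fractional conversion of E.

Basis: 2.03 mol E initially; let X = conversion of E. Extent ξ = 2.03X.
At extent ξ: n_E = 2.03 − 2.03X; n_G = 4.17 − 4.06X; n_F = 2.03X; n_I = 4.19 (inert).
n_T = Σnᵢ = 10.4 − 4.06X.
With p_i = (n_i/n_T)P, Kp = p_F / (p_E p_G^2).
This yields a degree-3 equation in X; solving on (0,1), X = 0.736.

X = 0.736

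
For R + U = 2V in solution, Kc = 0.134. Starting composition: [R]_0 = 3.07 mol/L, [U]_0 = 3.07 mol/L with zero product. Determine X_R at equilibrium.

Let X = conversion of R; extent ξ = 3.07·X mol/L.
Concentrations: [R] = 3.07 − 3.07X; [U] = 3.07 − 3.07X; [V] = 6.14X.
Kc = [V]^2 / ([R] [U]).
This equals 0.134 at X = 0.155 (the root in 0 < X < 1).

X = 0.155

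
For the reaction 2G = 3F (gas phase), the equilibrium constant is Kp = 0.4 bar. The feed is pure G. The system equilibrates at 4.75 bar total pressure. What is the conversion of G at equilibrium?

X = 0.251

Let X = conversion of G (basis 1 mol G); extent of reaction ξ = 0.5X.
At extent ξ: n_G = 1 − X; n_F = 1.5X.
Summing: n_T = 1 + 0.5X.
Mole fractions y_i = n_i/n_T; Kp = p_F^3 / (p_G^2) with p_i = y_i·P.
This yields a degree-3 equation in X; solving on (0,1), X = 0.251.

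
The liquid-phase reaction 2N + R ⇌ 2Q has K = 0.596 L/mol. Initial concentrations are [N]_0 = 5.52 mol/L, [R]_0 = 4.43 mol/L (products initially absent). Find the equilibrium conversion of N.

Let X = conversion of N; extent ξ = 5.52X/2 mol/L.
Concentrations: [N] = 5.52 − 5.52X; [R] = 4.43 − 2.76X; [Q] = 5.52X.
K = [Q]^2 / ([N]^2 [R]).
Setting equal to 0.596 and solving for X on (0,1) gives X = 0.567.

X = 0.567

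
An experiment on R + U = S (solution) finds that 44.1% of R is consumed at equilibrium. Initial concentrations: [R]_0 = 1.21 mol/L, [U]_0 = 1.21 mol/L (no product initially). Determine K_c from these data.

Let X = conversion of R.
Concentrations: [R] = 1.21 − 1.21X; [U] = 1.21 − 1.21X; [S] = 1.21X.
At X = 0.441: [R] = 0.676, [U] = 0.676, [S] = 0.534.
K_c = [S] / ([R] [U]) = 1.17 L/mol.

K_c = 1.17 L/mol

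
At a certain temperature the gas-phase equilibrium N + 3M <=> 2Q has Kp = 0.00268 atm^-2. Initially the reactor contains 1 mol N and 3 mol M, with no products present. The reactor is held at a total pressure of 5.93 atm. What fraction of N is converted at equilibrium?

Take 1 mol N as basis and let X be its fractional conversion, so ξ = X.
Mole table: n_N = 1 − X; n_M = 3 − 3X; n_Q = 2X.
Summing: n_T = 4 − 2X.
Mole fractions y_i = n_i/n_T; Kp = p_Q^2 / (p_N p_M^3) with p_i = y_i·P.
Equating to 0.00268 atm^-2 and solving on 0 < X < 1: X = 0.154.

X = 0.154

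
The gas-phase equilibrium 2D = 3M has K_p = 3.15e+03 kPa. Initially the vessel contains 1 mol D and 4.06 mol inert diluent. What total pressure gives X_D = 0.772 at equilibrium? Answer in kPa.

Basis: 1 mol D initially; let X = conversion of D. Extent ξ = 0.5X.
Moles: n_D = 1 − X; n_M = 1.5X; n_I = 4.06 (inert).
Total moles n_T = 5.06 + 0.5X.
K_p = p_M^3 / (p_D^2) with p_i = (n_i/n_T)·P.
At X = 0.772: the mole-fraction product g(X) = Π y_i^ν_i = 5.485. Since K_p = g(X)·P^{1}, P = (K_p/g)^(1/1) = (3.15e+03/5.485)^(1/1) = 574 kPa.

P = 574 kPa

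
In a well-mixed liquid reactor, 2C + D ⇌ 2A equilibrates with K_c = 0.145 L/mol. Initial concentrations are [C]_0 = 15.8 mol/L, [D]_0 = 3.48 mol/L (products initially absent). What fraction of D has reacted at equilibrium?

X = 0.663

Let X = conversion of D; extent ξ = 3.48·X mol/L.
Concentrations: [C] = 15.8 − 6.96X; [D] = 3.48 − 3.48X; [A] = 6.96X.
K_c = [A]^2 / ([C]^2 [D]).
This equals 0.145 at X = 0.663 (the root in 0 < X < 1).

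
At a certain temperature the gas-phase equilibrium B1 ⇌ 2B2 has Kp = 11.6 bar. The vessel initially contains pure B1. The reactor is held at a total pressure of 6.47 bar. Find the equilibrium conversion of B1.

Take 1 mol B1 as basis and let X be its fractional conversion, so ξ = X.
Moles: n_B1 = 1 − X; n_B2 = 2X.
Summing: n_T = 1 + X.
Mole fractions y_i = n_i/n_T; Kp = p_B2^2 / (p_B1) with p_i = y_i·P.
This yields a degree-2 equation in X; solving on (0,1), X = 0.556.

X = 0.556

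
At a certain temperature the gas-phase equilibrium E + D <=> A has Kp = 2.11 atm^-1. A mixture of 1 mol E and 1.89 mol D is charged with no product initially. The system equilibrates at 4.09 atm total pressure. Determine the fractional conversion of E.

X = 0.817

Take 1 mol E as basis and let X be its fractional conversion, so ξ = X.
Species balance: n_E = 1 − X; n_D = 1.89 − X; n_A = X.
Total moles n_T = 2.89 − X.
With p_i = (n_i/n_T)P, Kp = p_A / (p_E p_D).
Substituting and setting equal to 2.11 atm^-1 gives a polynomial in X; the root in (0,1) is X = 0.817.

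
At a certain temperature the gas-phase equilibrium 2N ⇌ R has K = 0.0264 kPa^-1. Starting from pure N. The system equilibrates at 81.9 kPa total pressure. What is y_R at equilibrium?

Basis: 1 mol N initially; let X = conversion of N. Extent ξ = 0.5X.
Mole table: n_N = 1 − X; n_R = 0.5X.
n_T = Σnᵢ = 1 − 0.5X.
With p_i = (n_i/n_T)P, K = p_R / (p_N^2).
Substituting and setting equal to 0.0264 kPa^-1 gives a polynomial in X; the root in (0,1) is X = 0.678.
Then n_R = 0.339, n_T = 0.661, so y_R = 0.513.

y_R = 0.513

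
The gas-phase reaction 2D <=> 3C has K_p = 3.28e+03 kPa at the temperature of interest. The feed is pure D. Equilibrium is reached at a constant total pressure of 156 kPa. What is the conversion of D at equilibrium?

X = 0.770

Take 1 mol D as basis and let X be its fractional conversion, so ξ = 0.5X.
Mole table: n_D = 1 − X; n_C = 1.5X.
Total moles n_T = 1 + 0.5X.
y_i = n_i/n_T, p_i = y_i·P. K_p = p_C^3 / (p_D^2).
Equating to 3.28e+03 kPa and solving on 0 < X < 1: X = 0.770.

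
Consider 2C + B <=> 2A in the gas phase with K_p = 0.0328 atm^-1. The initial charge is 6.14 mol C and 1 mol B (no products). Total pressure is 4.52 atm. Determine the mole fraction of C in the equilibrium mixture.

y_C = 0.805

Let X = conversion of B (basis 1 mol B); extent of reaction ξ = X.
At extent ξ: n_C = 6.14 − 2X; n_B = 1 − X; n_A = 2X.
n_T = Σnᵢ = 7.14 − X.
y_i = n_i/n_T, p_i = y_i·P. K_p = p_A^2 / (p_C^2 p_B).
Substituting and setting equal to 0.0328 atm^-1 gives a polynomial in X; the root in (0,1) is X = 0.331.
Then n_C = 5.48, n_T = 6.81, so y_C = 0.805.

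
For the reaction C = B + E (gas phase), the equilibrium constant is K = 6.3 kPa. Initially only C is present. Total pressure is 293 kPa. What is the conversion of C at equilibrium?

Basis: 1 mol C initially; let X = conversion of C. Extent ξ = X.
Species balance: n_C = 1 − X; n_B = X; n_E = X.
n_T = Σnᵢ = 1 + X.
Mole fractions y_i = n_i/n_T; K = p_B p_E / (p_C) with p_i = y_i·P.
This yields a degree-2 equation in X; solving on (0,1), X = 0.145.

X = 0.145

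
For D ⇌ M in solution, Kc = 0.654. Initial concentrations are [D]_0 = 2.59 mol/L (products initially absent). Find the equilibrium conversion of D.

X = 0.395

Let X = conversion of D; extent ξ = 2.59·X mol/L.
Concentrations: [D] = 2.59 − 2.59X; [M] = 2.59X.
Kc = [M] / ([D]).
Equating to 0.654: the physical root is X = 0.395.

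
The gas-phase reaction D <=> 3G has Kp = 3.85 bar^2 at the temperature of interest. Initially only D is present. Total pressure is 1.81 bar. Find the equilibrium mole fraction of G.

y_G = 0.704

Take 1 mol D as basis and let X be its fractional conversion, so ξ = X.
Moles: n_D = 1 − X; n_G = 3X.
n_T = Σnᵢ = 1 + 2X.
y_i = n_i/n_T, p_i = y_i·P. Kp = p_G^3 / (p_D).
Setting this equal to 3.85 bar^2 and taking the physical root (0 < X < 1) gives X = 0.442.
Then n_G = 1.33, n_T = 1.88, so y_G = 0.704.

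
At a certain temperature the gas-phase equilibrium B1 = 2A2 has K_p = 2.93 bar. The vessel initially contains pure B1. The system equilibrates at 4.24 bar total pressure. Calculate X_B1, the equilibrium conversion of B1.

Let X = conversion of B1 (basis 1 mol B1); extent of reaction ξ = X.
Moles: n_B1 = 1 − X; n_A2 = 2X.
Total moles n_T = 1 + X.
y_i = n_i/n_T, p_i = y_i·P. K_p = p_A2^2 / (p_B1).
This yields a degree-2 equation in X; solving on (0,1), X = 0.384.

X = 0.384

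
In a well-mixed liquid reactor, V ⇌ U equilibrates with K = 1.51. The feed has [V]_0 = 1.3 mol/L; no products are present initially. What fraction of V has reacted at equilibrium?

Let X = conversion of V; extent ξ = 1.3·X mol/L.
Concentrations: [V] = 1.3 − 1.3X; [U] = 1.3X.
K = [U] / ([V]).
This equals 1.51 at X = 0.602 (the root in 0 < X < 1).

X = 0.602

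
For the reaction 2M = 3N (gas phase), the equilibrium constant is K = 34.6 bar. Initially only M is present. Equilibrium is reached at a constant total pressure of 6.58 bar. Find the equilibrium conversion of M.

Basis: 1 mol M initially; let X = conversion of M. Extent ξ = 0.5X.
Moles: n_M = 1 − X; n_N = 1.5X.
n_T = Σnᵢ = 1 + 0.5X.
Mole fractions y_i = n_i/n_T; K = p_N^3 / (p_M^2) with p_i = y_i·P.
Setting this equal to 34.6 bar and taking the physical root (0 < X < 1) gives X = 0.642.

X = 0.642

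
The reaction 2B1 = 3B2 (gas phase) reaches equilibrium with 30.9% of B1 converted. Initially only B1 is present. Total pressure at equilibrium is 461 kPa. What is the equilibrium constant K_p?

K_p = 83.3 kPa

Take 1 mol B1 as basis and let X be its fractional conversion, so ξ = 0.5X.
At extent ξ: n_B1 = 1 − X; n_B2 = 1.5X.
Total moles n_T = 1 + 0.5X.
At X = 0.309: n_B1 = 0.691, n_B2 = 0.464, n_T = 1.15.
p_i = (n_i/n_T)·P. K_p = p_B2^3 / (p_B1^2) = 83.3 kPa.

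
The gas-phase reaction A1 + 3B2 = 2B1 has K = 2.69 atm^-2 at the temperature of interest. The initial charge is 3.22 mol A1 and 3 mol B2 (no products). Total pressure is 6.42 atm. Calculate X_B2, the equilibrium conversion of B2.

X = 0.803

Take 3 mol B2 as basis and let X be its fractional conversion, so ξ = X.
Species balance: n_A1 = 3.22 − X; n_B2 = 3 − 3X; n_B1 = 2X.
Summing: n_T = 6.22 − 2X.
Mole fractions y_i = n_i/n_T; K = p_B1^2 / (p_A1 p_B2^3) with p_i = y_i·P.
This yields a degree-4 equation in X; solving on (0,1), X = 0.803.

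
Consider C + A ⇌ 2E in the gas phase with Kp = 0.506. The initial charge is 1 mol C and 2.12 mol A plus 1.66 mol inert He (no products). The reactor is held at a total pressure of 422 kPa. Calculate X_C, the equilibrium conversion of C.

X = 0.372

Take 1 mol C as basis and let X be its fractional conversion, so ξ = X.
Mole table: n_C = 1 − X; n_A = 2.12 − X; n_E = 2X; n_I = 1.66 (inert).
Since Δν = 0, n_T = 4.78 throughout.
y_i = n_i/n_T, p_i = y_i·P. Kp = p_E^2 / (p_C p_A).
Substituting and setting equal to 0.506 gives a polynomial in X; the root in (0,1) is X = 0.372.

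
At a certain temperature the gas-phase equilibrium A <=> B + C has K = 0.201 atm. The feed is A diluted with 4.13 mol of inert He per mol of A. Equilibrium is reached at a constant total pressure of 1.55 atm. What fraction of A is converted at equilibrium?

Let X = conversion of A (basis 1 mol A); extent of reaction ξ = X.
Moles: n_A = 1 − X; n_B = X; n_C = X; n_I = 4.13 (inert).
n_T = Σnᵢ = 5.13 + X.
y_i = n_i/n_T, p_i = y_i·P. K = p_B p_C / (p_A).
Substituting and setting equal to 0.201 atm gives a polynomial in X; the root in (0,1) is X = 0.566.

X = 0.566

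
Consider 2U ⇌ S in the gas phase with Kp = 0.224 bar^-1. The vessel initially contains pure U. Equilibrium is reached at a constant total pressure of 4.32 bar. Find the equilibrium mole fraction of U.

Basis: 1 mol U initially; let X = conversion of U. Extent ξ = 0.5X.
Mole table: n_U = 1 − X; n_S = 0.5X.
Summing: n_T = 1 − 0.5X.
With p_i = (n_i/n_T)P, Kp = p_S / (p_U^2).
Substituting and setting equal to 0.224 bar^-1 gives a polynomial in X; the root in (0,1) is X = 0.547.
Then n_U = 0.453, n_T = 0.727, so y_U = 0.624.

y_U = 0.624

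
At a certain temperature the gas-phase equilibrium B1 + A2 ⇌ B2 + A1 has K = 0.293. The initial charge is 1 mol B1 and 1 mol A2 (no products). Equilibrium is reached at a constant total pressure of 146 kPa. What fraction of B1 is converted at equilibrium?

Basis: 1 mol B1 initially; let X = conversion of B1. Extent ξ = X.
Species balance: n_B1 = 1 − X; n_A2 = 1 − X; n_B2 = X; n_A1 = X.
Since Δν = 0, n_T = 2 throughout.
With p_i = (n_i/n_T)P, K = p_B2 p_A1 / (p_B1 p_A2).
This yields a degree-2 equation in X; solving on (0,1), X = 0.351.

X = 0.351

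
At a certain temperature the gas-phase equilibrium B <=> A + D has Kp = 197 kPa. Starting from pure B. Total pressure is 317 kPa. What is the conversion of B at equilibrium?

Take 1 mol B as basis and let X be its fractional conversion, so ξ = X.
Species balance: n_B = 1 − X; n_A = X; n_D = X.
Total moles n_T = 1 + X.
Mole fractions y_i = n_i/n_T; Kp = p_A p_D / (p_B) with p_i = y_i·P.
This yields a degree-2 equation in X; solving on (0,1), X = 0.619.

X = 0.619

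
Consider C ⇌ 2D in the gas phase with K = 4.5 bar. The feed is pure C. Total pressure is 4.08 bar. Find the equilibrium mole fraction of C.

y_C = 0.365

Let X = conversion of C (basis 1 mol C); extent of reaction ξ = X.
Moles: n_C = 1 − X; n_D = 2X.
n_T = Σnᵢ = 1 + X.
Mole fractions y_i = n_i/n_T; K = p_D^2 / (p_C) with p_i = y_i·P.
Substituting and setting equal to 4.5 bar gives a polynomial in X; the root in (0,1) is X = 0.465.
Then n_C = 0.535, n_T = 1.46, so y_C = 0.365.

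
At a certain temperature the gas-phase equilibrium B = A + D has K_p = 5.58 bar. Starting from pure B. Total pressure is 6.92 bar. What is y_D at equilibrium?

Take 1 mol B as basis and let X be its fractional conversion, so ξ = X.
Mole table: n_B = 1 − X; n_A = X; n_D = X.
Total moles n_T = 1 + X.
y_i = n_i/n_T, p_i = y_i·P. K_p = p_A p_D / (p_B).
This yields a degree-2 equation in X; solving on (0,1), X = 0.668.
Then n_D = 0.668, n_T = 1.67, so y_D = 0.401.

y_D = 0.401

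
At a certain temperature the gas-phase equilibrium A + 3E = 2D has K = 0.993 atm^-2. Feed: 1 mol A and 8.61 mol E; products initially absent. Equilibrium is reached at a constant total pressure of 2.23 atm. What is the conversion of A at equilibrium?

Basis: 1 mol A initially; let X = conversion of A. Extent ξ = X.
At extent ξ: n_A = 1 − X; n_E = 8.61 − 3X; n_D = 2X.
n_T = Σnᵢ = 9.61 − 2X.
Mole fractions y_i = n_i/n_T; K = p_D^2 / (p_A p_E^3) with p_i = y_i·P.
This yields a degree-4 equation in X; solving on (0,1), X = 0.841.

X = 0.841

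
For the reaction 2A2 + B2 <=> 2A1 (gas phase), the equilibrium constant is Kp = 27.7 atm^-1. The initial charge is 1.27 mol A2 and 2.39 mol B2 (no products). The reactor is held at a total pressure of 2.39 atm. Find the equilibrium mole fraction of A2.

y_A2 = 0.056

Let X = conversion of A2 (basis 1.27 mol A2); extent of reaction ξ = 0.635X.
At extent ξ: n_A2 = 1.27 − 1.27X; n_B2 = 2.39 − 0.635X; n_A1 = 1.27X.
Total moles n_T = 3.66 − 0.635X.
Mole fractions y_i = n_i/n_T; Kp = p_A1^2 / (p_A2^2 p_B2) with p_i = y_i·P.
Equating to 27.7 atm^-1 and solving on 0 < X < 1: X = 0.862.
Then n_A2 = 0.175, n_T = 3.11, so y_A2 = 0.056.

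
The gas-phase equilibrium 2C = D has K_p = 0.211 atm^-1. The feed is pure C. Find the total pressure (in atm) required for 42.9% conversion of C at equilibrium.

P = 2.45 atm

Let X = conversion of C (basis 1 mol C); extent of reaction ξ = 0.5X.
Moles: n_C = 1 − X; n_D = 0.5X.
n_T = Σnᵢ = 1 − 0.5X.
K_p = p_D / (p_C^2) with p_i = (n_i/n_T)·P.
At X = 0.429: the mole-fraction product g(X) = Π y_i^ν_i = 0.5168. Since K_p = g(X)·P^{-1}, P = (g/K_p)^(1/1) = (0.5168/0.211)^(1/1) = 2.45 atm.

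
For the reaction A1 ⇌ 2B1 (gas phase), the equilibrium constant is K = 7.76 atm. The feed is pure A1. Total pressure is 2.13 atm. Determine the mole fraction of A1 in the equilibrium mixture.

y_A1 = 0.183

Basis: 1 mol A1 initially; let X = conversion of A1. Extent ξ = X.
Moles: n_A1 = 1 − X; n_B1 = 2X.
n_T = Σnᵢ = 1 + X.
Mole fractions y_i = n_i/n_T; K = p_B1^2 / (p_A1) with p_i = y_i·P.
Setting this equal to 7.76 atm and taking the physical root (0 < X < 1) gives X = 0.690.
Then n_A1 = 0.31, n_T = 1.69, so y_A1 = 0.183.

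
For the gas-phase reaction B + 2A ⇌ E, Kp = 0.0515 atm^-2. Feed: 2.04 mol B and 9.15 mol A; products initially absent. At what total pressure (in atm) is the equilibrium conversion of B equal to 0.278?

Basis: 2.04 mol B initially; let X = conversion of B. Extent ξ = 2.04X.
At extent ξ: n_B = 2.04 − 2.04X; n_A = 9.15 − 4.08X; n_E = 2.04X.
Summing: n_T = 11.2 − 4.08X.
Kp = p_E / (p_B p_A^2) with p_i = (n_i/n_T)·P.
At X = 0.278: the mole-fraction product g(X) = Π y_i^ν_i = 0.606. Since Kp = g(X)·P^{-2}, P = (g/Kp)^(1/2) = (0.606/0.0515)^(1/2) = 3.43 atm.

P = 3.43 atm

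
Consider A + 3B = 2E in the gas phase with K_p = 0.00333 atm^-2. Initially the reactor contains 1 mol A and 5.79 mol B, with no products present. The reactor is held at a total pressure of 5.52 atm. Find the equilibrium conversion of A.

X = 0.249

Let X = conversion of A (basis 1 mol A); extent of reaction ξ = X.
Species balance: n_A = 1 − X; n_B = 5.79 − 3X; n_E = 2X.
n_T = Σnᵢ = 6.79 − 2X.
Mole fractions y_i = n_i/n_T; K_p = p_E^2 / (p_A p_B^3) with p_i = y_i·P.
Setting this equal to 0.00333 atm^-2 and taking the physical root (0 < X < 1) gives X = 0.249.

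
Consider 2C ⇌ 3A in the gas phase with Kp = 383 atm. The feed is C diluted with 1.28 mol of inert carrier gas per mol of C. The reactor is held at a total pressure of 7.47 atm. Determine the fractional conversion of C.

X = 0.873

Take 1 mol C as basis and let X be its fractional conversion, so ξ = 0.5X.
Species balance: n_C = 1 − X; n_A = 1.5X; n_I = 1.28 (inert).
Summing: n_T = 2.28 + 0.5X.
Mole fractions y_i = n_i/n_T; Kp = p_A^3 / (p_C^2) with p_i = y_i·P.
Substituting and setting equal to 383 atm gives a polynomial in X; the root in (0,1) is X = 0.873.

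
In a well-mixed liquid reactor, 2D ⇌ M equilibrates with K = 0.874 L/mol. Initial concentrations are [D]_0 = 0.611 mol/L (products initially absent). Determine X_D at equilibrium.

Let X = conversion of D; extent ξ = 0.611X/2 mol/L.
Concentrations: [D] = 0.611 − 0.611X; [M] = 0.305X.
K = [M] / ([D]^2).
Setting equal to 0.874 and solving for X on (0,1) gives X = 0.393.

X = 0.393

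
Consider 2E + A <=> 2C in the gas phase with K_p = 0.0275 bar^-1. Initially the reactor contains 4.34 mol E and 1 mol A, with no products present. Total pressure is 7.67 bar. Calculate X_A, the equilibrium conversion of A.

Let X = conversion of A (basis 1 mol A); extent of reaction ξ = X.
Mole table: n_E = 4.34 − 2X; n_A = 1 − X; n_C = 2X.
Total moles n_T = 5.34 − X.
With p_i = (n_i/n_T)P, K_p = p_C^2 / (p_E^2 p_A).
Equating to 0.0275 bar^-1 and solving on 0 < X < 1: X = 0.315.

X = 0.315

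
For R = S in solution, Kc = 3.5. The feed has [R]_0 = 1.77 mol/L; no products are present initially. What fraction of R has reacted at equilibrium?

Let X = conversion of R; extent ξ = 1.77·X mol/L.
Concentrations: [R] = 1.77 − 1.77X; [S] = 1.77X.
Kc = [S] / ([R]).
Equating to 3.5: the physical root is X = 0.778.

X = 0.778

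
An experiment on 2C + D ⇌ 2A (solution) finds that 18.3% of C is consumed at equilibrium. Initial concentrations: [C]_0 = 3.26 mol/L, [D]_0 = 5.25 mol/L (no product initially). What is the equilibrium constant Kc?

Let X = conversion of C.
Concentrations: [C] = 3.26 − 3.26X; [D] = 5.25 − 1.63X; [A] = 3.26X.
At X = 0.183: [C] = 2.66, [D] = 4.95, [A] = 0.597.
Kc = [A]^2 / ([C]^2 [D]) = 0.0101 L/mol.

Kc = 0.0101 L/mol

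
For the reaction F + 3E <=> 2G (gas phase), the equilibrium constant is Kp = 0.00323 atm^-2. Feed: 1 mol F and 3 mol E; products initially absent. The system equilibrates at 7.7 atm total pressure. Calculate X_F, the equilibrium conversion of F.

X = 0.202

Basis: 1 mol F initially; let X = conversion of F. Extent ξ = X.
Species balance: n_F = 1 − X; n_E = 3 − 3X; n_G = 2X.
Summing: n_T = 4 − 2X.
Mole fractions y_i = n_i/n_T; Kp = p_G^2 / (p_F p_E^3) with p_i = y_i·P.
Equating to 0.00323 atm^-2 and solving on 0 < X < 1: X = 0.202.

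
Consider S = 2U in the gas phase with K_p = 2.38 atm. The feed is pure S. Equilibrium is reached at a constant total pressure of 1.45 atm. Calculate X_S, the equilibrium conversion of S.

Take 1 mol S as basis and let X be its fractional conversion, so ξ = X.
Moles: n_S = 1 − X; n_U = 2X.
n_T = Σnᵢ = 1 + X.
Mole fractions y_i = n_i/n_T; K_p = p_U^2 / (p_S) with p_i = y_i·P.
Substituting and setting equal to 2.38 atm gives a polynomial in X; the root in (0,1) is X = 0.539.

X = 0.539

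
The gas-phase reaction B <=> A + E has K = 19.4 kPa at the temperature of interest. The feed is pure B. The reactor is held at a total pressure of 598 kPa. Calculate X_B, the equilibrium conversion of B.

Let X = conversion of B (basis 1 mol B); extent of reaction ξ = X.
Species balance: n_B = 1 − X; n_A = X; n_E = X.
n_T = Σnᵢ = 1 + X.
Mole fractions y_i = n_i/n_T; K = p_A p_E / (p_B) with p_i = y_i·P.
Substituting and setting equal to 19.4 kPa gives a polynomial in X; the root in (0,1) is X = 0.177.

X = 0.177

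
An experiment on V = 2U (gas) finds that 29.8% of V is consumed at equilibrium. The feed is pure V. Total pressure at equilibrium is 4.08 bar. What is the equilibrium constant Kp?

Take 1 mol V as basis and let X be its fractional conversion, so ξ = X.
Species balance: n_V = 1 − X; n_U = 2X.
Summing: n_T = 1 + X.
At X = 0.298: n_V = 0.702, n_U = 0.596, n_T = 1.3.
p_i = (n_i/n_T)·P. Kp = p_U^2 / (p_V) = 1.59 bar.

Kp = 1.59 bar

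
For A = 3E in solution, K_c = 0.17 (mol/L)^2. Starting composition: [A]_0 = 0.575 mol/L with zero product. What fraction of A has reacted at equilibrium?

Let X = conversion of A; extent ξ = 0.575·X mol/L.
Concentrations: [A] = 0.575 − 0.575X; [E] = 1.72X.
K_c = [E]^3 / ([A]).
Setting equal to 0.17 and solving for X on (0,1) gives X = 0.243.

X = 0.243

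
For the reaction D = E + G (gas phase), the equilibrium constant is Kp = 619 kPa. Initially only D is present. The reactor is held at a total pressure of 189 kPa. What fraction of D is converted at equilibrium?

Take 1 mol D as basis and let X be its fractional conversion, so ξ = X.
Mole table: n_D = 1 − X; n_E = X; n_G = X.
n_T = Σnᵢ = 1 + X.
With p_i = (n_i/n_T)P, Kp = p_E p_G / (p_D).
Substituting and setting equal to 619 kPa gives a polynomial in X; the root in (0,1) is X = 0.875.

X = 0.875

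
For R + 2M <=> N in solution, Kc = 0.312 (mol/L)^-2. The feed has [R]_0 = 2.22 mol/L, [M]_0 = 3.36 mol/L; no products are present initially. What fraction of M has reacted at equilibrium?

Let X = conversion of M; extent ξ = 3.36X/2 mol/L.
Concentrations: [R] = 2.22 − 1.68X; [M] = 3.36 − 3.36X; [N] = 1.68X.
Kc = [N] / ([R] [M]^2).
Solving Kc = 0.312 for X ∈ (0,1): X = 0.550.

X = 0.550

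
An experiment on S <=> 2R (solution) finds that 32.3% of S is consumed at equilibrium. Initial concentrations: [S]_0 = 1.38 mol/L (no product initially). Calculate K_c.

Let X = conversion of S.
Concentrations: [S] = 1.38 − 1.38X; [R] = 2.76X.
At X = 0.323: [S] = 0.934, [R] = 0.891.
K_c = [R]^2 / ([S]) = 0.851 mol/L.

K_c = 0.851 mol/L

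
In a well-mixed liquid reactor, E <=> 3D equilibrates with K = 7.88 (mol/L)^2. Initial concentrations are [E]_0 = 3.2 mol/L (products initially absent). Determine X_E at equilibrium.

X = 0.274

Let X = conversion of E; extent ξ = 3.2·X mol/L.
Concentrations: [E] = 3.2 − 3.2X; [D] = 9.6X.
K = [D]^3 / ([E]).
Equating to 7.88 (mol/L)^2: the physical root is X = 0.274.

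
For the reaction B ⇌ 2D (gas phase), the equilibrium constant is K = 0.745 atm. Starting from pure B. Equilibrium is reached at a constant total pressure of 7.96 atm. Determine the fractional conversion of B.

X = 0.151

Take 1 mol B as basis and let X be its fractional conversion, so ξ = X.
Mole table: n_B = 1 − X; n_D = 2X.
Total moles n_T = 1 + X.
With p_i = (n_i/n_T)P, K = p_D^2 / (p_B).
Substituting and setting equal to 0.745 atm gives a polynomial in X; the root in (0,1) is X = 0.151.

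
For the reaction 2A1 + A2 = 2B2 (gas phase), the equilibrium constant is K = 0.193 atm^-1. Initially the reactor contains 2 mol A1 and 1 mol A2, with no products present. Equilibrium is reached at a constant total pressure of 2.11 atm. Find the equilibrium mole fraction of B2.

Take 2 mol A1 as basis and let X be its fractional conversion, so ξ = X.
At extent ξ: n_A1 = 2 − 2X; n_A2 = 1 − X; n_B2 = 2X.
n_T = Σnᵢ = 3 − X.
Mole fractions y_i = n_i/n_T; K = p_B2^2 / (p_A1^2 p_A2) with p_i = y_i·P.
Equating to 0.193 atm^-1 and solving on 0 < X < 1: X = 0.250.
Then n_B2 = 0.5, n_T = 2.75, so y_B2 = 0.182.

y_B2 = 0.182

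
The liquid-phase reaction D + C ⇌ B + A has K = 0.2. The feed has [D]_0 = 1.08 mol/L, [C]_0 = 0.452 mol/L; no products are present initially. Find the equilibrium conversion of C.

X = 0.458

Let X = conversion of C; extent ξ = 0.452·X mol/L.
Concentrations: [D] = 1.08 − 0.452X; [C] = 0.452 − 0.452X; [B] = 0.452X; [A] = 0.452X.
K = [B] [A] / ([D] [C]).
Equating to 0.2: the physical root is X = 0.458.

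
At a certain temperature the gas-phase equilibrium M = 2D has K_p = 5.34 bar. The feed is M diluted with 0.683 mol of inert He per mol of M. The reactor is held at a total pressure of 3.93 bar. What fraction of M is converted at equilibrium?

X = 0.572

Basis: 1 mol M initially; let X = conversion of M. Extent ξ = X.
At extent ξ: n_M = 1 − X; n_D = 2X; n_I = 0.683 (inert).
n_T = Σnᵢ = 1.68 + X.
Mole fractions y_i = n_i/n_T; K_p = p_D^2 / (p_M) with p_i = y_i·P.
Equating to 5.34 bar and solving on 0 < X < 1: X = 0.572.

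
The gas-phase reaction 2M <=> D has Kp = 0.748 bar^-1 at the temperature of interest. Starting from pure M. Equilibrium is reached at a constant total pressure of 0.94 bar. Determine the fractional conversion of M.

Let X = conversion of M (basis 1 mol M); extent of reaction ξ = 0.5X.
Moles: n_M = 1 − X; n_D = 0.5X.
Summing: n_T = 1 − 0.5X.
y_i = n_i/n_T, p_i = y_i·P. Kp = p_D / (p_M^2).
Substituting and setting equal to 0.748 bar^-1 gives a polynomial in X; the root in (0,1) is X = 0.488.

X = 0.488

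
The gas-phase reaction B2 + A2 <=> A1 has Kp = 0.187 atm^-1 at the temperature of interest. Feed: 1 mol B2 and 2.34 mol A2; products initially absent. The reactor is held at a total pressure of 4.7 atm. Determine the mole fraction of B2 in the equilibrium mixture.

y_B2 = 0.213

Basis: 1 mol B2 initially; let X = conversion of B2. Extent ξ = X.
Species balance: n_B2 = 1 − X; n_A2 = 2.34 − X; n_A1 = X.
Total moles n_T = 3.34 − X.
With p_i = (n_i/n_T)P, Kp = p_A1 / (p_B2 p_A2).
Equating to 0.187 atm^-1 and solving on 0 < X < 1: X = 0.368.
Then n_B2 = 0.632, n_T = 2.97, so y_B2 = 0.213.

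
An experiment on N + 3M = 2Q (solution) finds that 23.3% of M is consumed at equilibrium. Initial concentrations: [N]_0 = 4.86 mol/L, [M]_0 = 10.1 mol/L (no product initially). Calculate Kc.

Let X = conversion of M.
Concentrations: [N] = 4.86 − 3.37X; [M] = 10.1 − 10.1X; [Q] = 6.73X.
At X = 0.233: [N] = 4.08, [M] = 7.75, [Q] = 1.57.
Kc = [Q]^2 / ([N] [M]^3) = 0.0013 (mol/L)^-2.

Kc = 0.0013 (mol/L)^-2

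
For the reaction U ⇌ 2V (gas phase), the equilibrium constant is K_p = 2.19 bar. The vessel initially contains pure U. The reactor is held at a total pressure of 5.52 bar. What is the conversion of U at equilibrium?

Basis: 1 mol U initially; let X = conversion of U. Extent ξ = X.
Moles: n_U = 1 − X; n_V = 2X.
n_T = Σnᵢ = 1 + X.
y_i = n_i/n_T, p_i = y_i·P. K_p = p_V^2 / (p_U).
Setting this equal to 2.19 bar and taking the physical root (0 < X < 1) gives X = 0.300.

X = 0.300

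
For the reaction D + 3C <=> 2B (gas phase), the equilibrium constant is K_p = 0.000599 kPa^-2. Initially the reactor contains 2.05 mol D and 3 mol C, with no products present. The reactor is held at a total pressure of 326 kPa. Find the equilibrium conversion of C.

X = 0.764

Let X = conversion of C (basis 3 mol C); extent of reaction ξ = X.
Mole table: n_D = 2.05 − X; n_C = 3 − 3X; n_B = 2X.
n_T = Σnᵢ = 5.05 − 2X.
y_i = n_i/n_T, p_i = y_i·P. K_p = p_B^2 / (p_D p_C^3).
This yields a degree-4 equation in X; solving on (0,1), X = 0.764.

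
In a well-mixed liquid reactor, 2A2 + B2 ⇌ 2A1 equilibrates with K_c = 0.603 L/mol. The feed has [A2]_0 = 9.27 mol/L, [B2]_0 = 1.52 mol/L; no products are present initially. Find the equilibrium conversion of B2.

X = 0.842

Let X = conversion of B2; extent ξ = 1.52·X mol/L.
Concentrations: [A2] = 9.27 − 3.04X; [B2] = 1.52 − 1.52X; [A1] = 3.04X.
K_c = [A1]^2 / ([A2]^2 [B2]).
Solving K_c = 0.603 for X ∈ (0,1): X = 0.842.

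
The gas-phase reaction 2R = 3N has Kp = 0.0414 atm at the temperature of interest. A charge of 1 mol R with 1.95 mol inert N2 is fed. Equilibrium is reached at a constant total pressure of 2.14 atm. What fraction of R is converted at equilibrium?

Take 1 mol R as basis and let X be its fractional conversion, so ξ = 0.5X.
Species balance: n_R = 1 − X; n_N = 1.5X; n_I = 1.95 (inert).
Total moles n_T = 2.95 + 0.5X.
With p_i = (n_i/n_T)P, Kp = p_N^3 / (p_R^2).
Equating to 0.0414 atm and solving on 0 < X < 1: X = 0.220.

X = 0.220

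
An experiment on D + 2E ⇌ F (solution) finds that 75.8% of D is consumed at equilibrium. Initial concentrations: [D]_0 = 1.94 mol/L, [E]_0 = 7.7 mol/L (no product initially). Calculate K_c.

K_c = 0.138 (mol/L)^-2

Let X = conversion of D.
Concentrations: [D] = 1.94 − 1.94X; [E] = 7.7 − 3.88X; [F] = 1.94X.
At X = 0.758: [D] = 0.469, [E] = 4.76, [F] = 1.47.
K_c = [F] / ([D] [E]^2) = 0.138 (mol/L)^-2.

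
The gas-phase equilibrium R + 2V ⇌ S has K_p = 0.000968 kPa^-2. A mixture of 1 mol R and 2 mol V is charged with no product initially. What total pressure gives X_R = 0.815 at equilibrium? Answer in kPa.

Basis: 1 mol R initially; let X = conversion of R. Extent ξ = X.
Moles: n_R = 1 − X; n_V = 2 − 2X; n_S = X.
Summing: n_T = 3 − 2X.
K_p = p_S / (p_R p_V^2) with p_i = (n_i/n_T)·P.
At X = 0.815: the mole-fraction product g(X) = Π y_i^ν_i = 60.4. Since K_p = g(X)·P^{-2}, P = (g/K_p)^(1/2) = (60.4/0.000968)^(1/2) = 250 kPa.

P = 250 kPa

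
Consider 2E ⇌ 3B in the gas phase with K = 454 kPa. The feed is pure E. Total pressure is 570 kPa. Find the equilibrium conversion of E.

X = 0.446

Basis: 1 mol E initially; let X = conversion of E. Extent ξ = 0.5X.
At extent ξ: n_E = 1 − X; n_B = 1.5X.
n_T = Σnᵢ = 1 + 0.5X.
With p_i = (n_i/n_T)P, K = p_B^3 / (p_E^2).
This yields a degree-3 equation in X; solving on (0,1), X = 0.446.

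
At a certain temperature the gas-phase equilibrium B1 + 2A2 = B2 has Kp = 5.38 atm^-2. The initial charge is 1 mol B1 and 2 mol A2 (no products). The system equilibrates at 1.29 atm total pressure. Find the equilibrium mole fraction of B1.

y_B1 = 0.215

Basis: 1 mol B1 initially; let X = conversion of B1. Extent ξ = X.
At extent ξ: n_B1 = 1 − X; n_A2 = 2 − 2X; n_B2 = X.
n_T = Σnᵢ = 3 − 2X.
With p_i = (n_i/n_T)P, Kp = p_B2 / (p_B1 p_A2^2).
This yields a degree-3 equation in X; solving on (0,1), X = 0.623.
Then n_B1 = 0.377, n_T = 1.75, so y_B1 = 0.215.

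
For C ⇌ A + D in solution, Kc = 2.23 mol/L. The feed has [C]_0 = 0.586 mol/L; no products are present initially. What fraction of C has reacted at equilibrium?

Let X = conversion of C; extent ξ = 0.586·X mol/L.
Concentrations: [C] = 0.586 − 0.586X; [A] = 0.586X; [D] = 0.586X.
Kc = [A] [D] / ([C]).
Equating to 2.23 mol/L: the physical root is X = 0.822.

X = 0.822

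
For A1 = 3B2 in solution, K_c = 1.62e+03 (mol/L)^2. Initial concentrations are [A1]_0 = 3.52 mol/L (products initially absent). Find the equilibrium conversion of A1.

Let X = conversion of A1; extent ξ = 3.52·X mol/L.
Concentrations: [A1] = 3.52 − 3.52X; [B2] = 10.6X.
K_c = [B2]^3 / ([A1]).
This equals 1.62e+03 at X = 0.866 (the root in 0 < X < 1).

X = 0.866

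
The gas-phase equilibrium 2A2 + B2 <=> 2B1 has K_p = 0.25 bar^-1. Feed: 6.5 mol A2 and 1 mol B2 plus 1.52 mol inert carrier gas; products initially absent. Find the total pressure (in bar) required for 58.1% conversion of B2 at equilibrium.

P = 3.82 bar

Let X = conversion of B2 (basis 1 mol B2); extent of reaction ξ = X.
Species balance: n_A2 = 6.5 − 2X; n_B2 = 1 − X; n_B1 = 2X; n_I = 1.52 (inert).
Total moles n_T = 9.02 − X.
K_p = p_B1^2 / (p_A2^2 p_B2) with p_i = (n_i/n_T)·P.
At X = 0.581: the mole-fraction product g(X) = Π y_i^ν_i = 0.9544. Since K_p = g(X)·P^{-1}, P = (g/K_p)^(1/1) = (0.9544/0.25)^(1/1) = 3.82 bar.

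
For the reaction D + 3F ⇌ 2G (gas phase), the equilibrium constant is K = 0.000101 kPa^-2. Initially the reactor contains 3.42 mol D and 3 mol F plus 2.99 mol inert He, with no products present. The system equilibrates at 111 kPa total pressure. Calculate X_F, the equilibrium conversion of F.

Take 3 mol F as basis and let X be its fractional conversion, so ξ = X.
At extent ξ: n_D = 3.42 − X; n_F = 3 − 3X; n_G = 2X; n_I = 2.99 (inert).
Total moles n_T = 9.41 − 2X.
y_i = n_i/n_T, p_i = y_i·P. K = p_G^2 / (p_D p_F^3).
Substituting and setting equal to 0.000101 kPa^-2 gives a polynomial in X; the root in (0,1) is X = 0.324.

X = 0.324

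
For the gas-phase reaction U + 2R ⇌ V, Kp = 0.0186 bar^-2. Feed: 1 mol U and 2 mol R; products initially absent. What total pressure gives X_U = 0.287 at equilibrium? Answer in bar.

P = 7.91 bar

Take 1 mol U as basis and let X be its fractional conversion, so ξ = X.
Moles: n_U = 1 − X; n_R = 2 − 2X; n_V = X.
Summing: n_T = 3 − 2X.
Kp = p_V / (p_U p_R^2) with p_i = (n_i/n_T)·P.
At X = 0.287: the mole-fraction product g(X) = Π y_i^ν_i = 1.165. Since Kp = g(X)·P^{-2}, P = (g/Kp)^(1/2) = (1.165/0.0186)^(1/2) = 7.91 bar.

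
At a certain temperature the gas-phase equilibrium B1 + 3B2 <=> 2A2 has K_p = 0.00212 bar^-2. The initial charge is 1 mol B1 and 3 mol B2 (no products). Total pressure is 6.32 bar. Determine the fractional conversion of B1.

X = 0.148

Basis: 1 mol B1 initially; let X = conversion of B1. Extent ξ = X.
Species balance: n_B1 = 1 − X; n_B2 = 3 − 3X; n_A2 = 2X.
Summing: n_T = 4 − 2X.
y_i = n_i/n_T, p_i = y_i·P. K_p = p_A2^2 / (p_B1 p_B2^3).
Equating to 0.00212 bar^-2 and solving on 0 < X < 1: X = 0.148.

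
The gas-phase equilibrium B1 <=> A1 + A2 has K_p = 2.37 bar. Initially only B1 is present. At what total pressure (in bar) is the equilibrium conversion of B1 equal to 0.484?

P = 7.75 bar

Take 1 mol B1 as basis and let X be its fractional conversion, so ξ = X.
Moles: n_B1 = 1 − X; n_A1 = X; n_A2 = X.
n_T = Σnᵢ = 1 + X.
K_p = p_A1 p_A2 / (p_B1) with p_i = (n_i/n_T)·P.
At X = 0.484: the mole-fraction product g(X) = Π y_i^ν_i = 0.3059. Since K_p = g(X)·P^{1}, P = (K_p/g)^(1/1) = (2.37/0.3059)^(1/1) = 7.75 bar.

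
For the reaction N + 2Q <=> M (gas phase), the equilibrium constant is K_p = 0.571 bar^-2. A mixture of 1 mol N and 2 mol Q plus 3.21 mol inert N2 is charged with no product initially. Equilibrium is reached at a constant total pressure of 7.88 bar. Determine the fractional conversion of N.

Let X = conversion of N (basis 1 mol N); extent of reaction ξ = X.
Mole table: n_N = 1 − X; n_Q = 2 − 2X; n_M = X; n_I = 3.21 (inert).
Total moles n_T = 6.21 − 2X.
y_i = n_i/n_T, p_i = y_i·P. K_p = p_M / (p_N p_Q^2).
This yields a degree-3 equation in X; solving on (0,1), X = 0.536.

X = 0.536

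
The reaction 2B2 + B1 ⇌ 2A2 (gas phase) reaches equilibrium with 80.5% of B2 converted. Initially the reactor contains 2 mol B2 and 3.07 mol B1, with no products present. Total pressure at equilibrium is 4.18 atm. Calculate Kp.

Let X = conversion of B2 (basis 2 mol B2); extent of reaction ξ = X.
Mole table: n_B2 = 2 − 2X; n_B1 = 3.07 − X; n_A2 = 2X.
Summing: n_T = 5.07 − X.
At X = 0.805: n_B2 = 0.39, n_B1 = 2.26, n_A2 = 1.61, n_T = 4.26.
p_i = (n_i/n_T)·P. Kp = p_A2^2 / (p_B2^2 p_B1) = 7.68 atm^-1.

Kp = 7.68 atm^-1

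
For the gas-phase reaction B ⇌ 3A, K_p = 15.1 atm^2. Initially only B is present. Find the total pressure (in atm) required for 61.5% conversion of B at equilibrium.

Let X = conversion of B (basis 1 mol B); extent of reaction ξ = X.
Mole table: n_B = 1 − X; n_A = 3X.
Total moles n_T = 1 + 2X.
K_p = p_A^3 / (p_B) with p_i = (n_i/n_T)·P.
At X = 0.615: the mole-fraction product g(X) = Π y_i^ν_i = 3.28. Since K_p = g(X)·P^{2}, P = (K_p/g)^(1/2) = (15.1/3.28)^(1/2) = 2.15 atm.

P = 2.15 atm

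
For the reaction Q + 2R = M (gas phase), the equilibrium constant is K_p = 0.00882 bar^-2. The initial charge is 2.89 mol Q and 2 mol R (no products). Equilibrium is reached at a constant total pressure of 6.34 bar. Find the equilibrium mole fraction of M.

y_M = 0.030

Let X = conversion of R (basis 2 mol R); extent of reaction ξ = X.
Species balance: n_Q = 2.89 − X; n_R = 2 − 2X; n_M = X.
n_T = Σnᵢ = 4.89 − 2X.
Mole fractions y_i = n_i/n_T; K_p = p_M / (p_Q p_R^2) with p_i = y_i·P.
Equating to 0.00882 bar^-2 and solving on 0 < X < 1: X = 0.137.
Then n_M = 0.137, n_T = 4.62, so y_M = 0.030.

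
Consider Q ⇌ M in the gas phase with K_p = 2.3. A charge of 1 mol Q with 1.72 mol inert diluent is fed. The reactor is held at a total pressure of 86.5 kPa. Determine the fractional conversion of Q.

X = 0.697

Basis: 1 mol Q initially; let X = conversion of Q. Extent ξ = X.
Mole table: n_Q = 1 − X; n_M = X; n_I = 1.72 (inert).
Since Δν = 0, n_T = 2.72 throughout.
With p_i = (n_i/n_T)P, K_p = p_M / (p_Q).
Substituting and setting equal to 2.3 gives a polynomial in X; the root in (0,1) is X = 0.697.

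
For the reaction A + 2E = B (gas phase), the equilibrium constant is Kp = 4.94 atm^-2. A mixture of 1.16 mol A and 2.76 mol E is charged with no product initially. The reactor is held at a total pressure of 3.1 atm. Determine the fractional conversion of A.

X = 0.876

Let X = conversion of A (basis 1.16 mol A); extent of reaction ξ = 1.16X.
Mole table: n_A = 1.16 − 1.16X; n_E = 2.76 − 2.32X; n_B = 1.16X.
Summing: n_T = 3.92 − 2.32X.
Mole fractions y_i = n_i/n_T; Kp = p_B / (p_A p_E^2) with p_i = y_i·P.
Equating to 4.94 atm^-2 and solving on 0 < X < 1: X = 0.876.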